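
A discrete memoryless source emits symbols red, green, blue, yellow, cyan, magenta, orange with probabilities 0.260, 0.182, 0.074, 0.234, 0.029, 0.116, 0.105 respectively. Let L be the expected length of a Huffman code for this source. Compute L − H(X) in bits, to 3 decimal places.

0.038 bits

Entropy H = −Σ p log₂ p ≈ 2.5710 bits.
Huffman merges: 29/1000+37/500→103/1000; 103/1000+21/200→26/125; 29/250+91/500→149/500; 26/125+117/500→221/500; 13/50+149/500→279/500; 221/500+279/500→1. L = 2609/1000 ≈ 2.6090.
L − H = 2.6090 − 2.5710 = 0.038 bits.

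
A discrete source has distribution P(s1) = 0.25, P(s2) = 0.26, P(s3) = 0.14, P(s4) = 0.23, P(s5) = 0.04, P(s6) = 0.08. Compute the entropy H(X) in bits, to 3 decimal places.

2.367 bits

H = −Σ pᵢ log₂ pᵢ.
−0.25·log₂(0.25) = 0.5000
−0.26·log₂(0.26) = 0.5053
−0.14·log₂(0.14) = 0.3971
−0.23·log₂(0.23) = 0.4877
−0.04·log₂(0.04) = 0.1858
−0.08·log₂(0.08) = 0.2915
Sum ≈ 2.3673 → 2.367 bits.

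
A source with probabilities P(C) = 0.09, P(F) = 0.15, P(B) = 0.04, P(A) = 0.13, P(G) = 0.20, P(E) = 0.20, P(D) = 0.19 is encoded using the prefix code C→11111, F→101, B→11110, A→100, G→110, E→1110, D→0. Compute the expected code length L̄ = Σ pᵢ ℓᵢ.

L̄ = Σ pᵢ·ℓᵢ = 0.09·5 + 0.15·3 + 0.04·5 + 0.13·3 + 0.20·3 + 0.20·4 + 0.19·1 = 3.08 bits/symbol.

3.08 bits/symbol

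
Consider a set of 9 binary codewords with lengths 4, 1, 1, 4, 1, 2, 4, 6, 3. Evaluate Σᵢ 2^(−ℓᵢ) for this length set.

With common denominator 2^6 = 64: Σ 2^(−ℓᵢ) = 4/64 + 32/64 + 32/64 + 4/64 + 32/64 + 16/64 + 4/64 + 1/64 + 8/64 = 133/64 = 2.078125.

2.078125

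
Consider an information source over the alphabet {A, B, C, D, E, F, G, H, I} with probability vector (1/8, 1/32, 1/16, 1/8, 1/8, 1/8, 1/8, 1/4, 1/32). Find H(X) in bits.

Each probability is a power of 1/2, so log₂(1/p) is an integer.
H = Σ p·log₂(1/p) = 1/8·3 + 1/32·5 + 1/16·4 + 1/8·3 + 1/8·3 + 1/8·3 + 1/8·3 + 1/4·2 + 1/32·5 = 2.9375 bits.

2.9375 bits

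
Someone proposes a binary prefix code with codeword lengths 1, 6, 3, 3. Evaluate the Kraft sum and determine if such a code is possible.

0.765625; yes

With common denominator 2^6 = 64: Σ 2^(−ℓᵢ) = 32/64 + 1/64 + 8/64 + 8/64 = 49/64 = 0.765625.
Kraft's inequality requires Σ ≤ 1; here Σ = 0.765625 ≤ 1, so such a prefix code exists.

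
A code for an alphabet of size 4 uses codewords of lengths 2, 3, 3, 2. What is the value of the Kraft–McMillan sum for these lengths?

With common denominator 2^3 = 8: Σ 2^(−ℓᵢ) = 2/8 + 1/8 + 1/8 + 2/8 = 6/8 = 0.75.

0.75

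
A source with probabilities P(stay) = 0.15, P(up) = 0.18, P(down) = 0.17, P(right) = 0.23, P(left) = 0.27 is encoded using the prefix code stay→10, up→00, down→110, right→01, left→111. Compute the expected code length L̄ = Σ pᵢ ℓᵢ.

2.44 bits/symbol

L̄ = Σ pᵢ·ℓᵢ = 0.15·2 + 0.18·2 + 0.17·3 + 0.23·2 + 0.27·3 = 2.44 bits/symbol.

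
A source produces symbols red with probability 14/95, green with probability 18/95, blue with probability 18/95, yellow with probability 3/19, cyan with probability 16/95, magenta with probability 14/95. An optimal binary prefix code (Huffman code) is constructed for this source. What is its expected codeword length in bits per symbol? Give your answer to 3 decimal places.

2.621 bits/symbol

Repeatedly combine the two least-probable nodes; the expected code length is the sum of the merged weights.
merge 14/95 + 14/95 → 28/95
merge 3/19 + 16/95 → 31/95
merge 18/95 + 18/95 → 36/95
merge 28/95 + 31/95 → 59/95
merge 36/95 + 59/95 → 1
L = 28/95 + 31/95 + 36/95 + 59/95 + 1 = 249/95 ≈ 2.621 bits/symbol.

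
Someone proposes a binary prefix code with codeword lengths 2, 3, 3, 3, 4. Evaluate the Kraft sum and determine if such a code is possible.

0.6875; yes

With common denominator 2^4 = 16: Σ 2^(−ℓᵢ) = 4/16 + 2/16 + 2/16 + 2/16 + 1/16 = 11/16 = 0.6875.
Kraft's inequality requires Σ ≤ 1; here Σ = 0.6875 ≤ 1, so such a prefix code exists.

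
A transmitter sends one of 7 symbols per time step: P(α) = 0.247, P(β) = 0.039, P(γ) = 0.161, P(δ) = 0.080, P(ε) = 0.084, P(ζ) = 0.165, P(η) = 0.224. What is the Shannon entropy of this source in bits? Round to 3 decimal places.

2.609 bits

H = −Σ pᵢ log₂ pᵢ.
−0.247·log₂(0.247) = 0.4983
−0.039·log₂(0.039) = 0.1825
−0.161·log₂(0.161) = 0.4242
−0.080·log₂(0.080) = 0.2915
−0.084·log₂(0.084) = 0.3002
−0.165·log₂(0.165) = 0.4289
−0.224·log₂(0.224) = 0.4835
Sum ≈ 2.6091 → 2.609 bits.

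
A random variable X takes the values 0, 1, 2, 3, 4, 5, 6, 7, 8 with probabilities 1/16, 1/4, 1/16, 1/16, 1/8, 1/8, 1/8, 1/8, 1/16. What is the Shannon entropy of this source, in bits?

Each probability is a power of 1/2, so log₂(1/p) is an integer.
H = Σ p·log₂(1/p) = 1/16·4 + 1/4·2 + 1/16·4 + 1/16·4 + 1/8·3 + 1/8·3 + 1/8·3 + 1/8·3 + 1/16·4 = 3 bits.

3 bits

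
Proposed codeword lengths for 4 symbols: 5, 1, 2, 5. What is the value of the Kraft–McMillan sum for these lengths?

0.8125

With common denominator 2^5 = 32: Σ 2^(−ℓᵢ) = 1/32 + 16/32 + 8/32 + 1/32 = 26/32 = 0.8125.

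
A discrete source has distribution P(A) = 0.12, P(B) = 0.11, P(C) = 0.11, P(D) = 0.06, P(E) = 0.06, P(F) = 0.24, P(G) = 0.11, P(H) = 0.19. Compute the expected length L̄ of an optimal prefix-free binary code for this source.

Repeatedly combine the two least-probable nodes; the expected code length is the sum of the merged weights.
merge 3/50 + 3/50 → 3/25
merge 11/100 + 11/100 → 11/50
merge 11/100 + 3/25 → 23/100
merge 3/25 + 19/100 → 31/100
merge 11/50 + 23/100 → 9/20
merge 6/25 + 31/100 → 11/20
merge 9/20 + 11/20 → 1
L = 3/25 + 11/50 + 23/100 + 31/100 + 9/20 + 11/20 + 1 = 72/25 = 2.88 bits/symbol.

2.88 bits/symbol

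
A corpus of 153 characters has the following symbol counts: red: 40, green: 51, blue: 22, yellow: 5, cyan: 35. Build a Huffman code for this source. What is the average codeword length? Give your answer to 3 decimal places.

Probabilities are the counts divided by 153.
Repeatedly combine the two least-probable nodes; the expected code length is the sum of the merged weights.
merge 5/153 + 22/153 → 3/17
merge 3/17 + 35/153 → 62/153
merge 40/153 + 1/3 → 91/153
merge 62/153 + 91/153 → 1
L = 3/17 + 62/153 + 91/153 + 1 = 37/17 ≈ 2.176 bits/symbol.

2.176 bits/symbol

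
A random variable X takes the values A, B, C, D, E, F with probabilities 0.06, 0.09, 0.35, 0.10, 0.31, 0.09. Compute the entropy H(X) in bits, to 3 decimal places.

H = −Σ pᵢ log₂ pᵢ.
−0.06·log₂(0.06) = 0.2435
−0.09·log₂(0.09) = 0.3127
−0.35·log₂(0.35) = 0.5301
−0.10·log₂(0.10) = 0.3322
−0.31·log₂(0.31) = 0.5238
−0.09·log₂(0.09) = 0.3127
Sum ≈ 2.2549 → 2.255 bits.

2.255 bits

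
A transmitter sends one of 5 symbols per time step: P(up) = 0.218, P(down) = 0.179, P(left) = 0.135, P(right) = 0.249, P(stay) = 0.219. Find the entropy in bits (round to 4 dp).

H = −Σ pᵢ log₂ pᵢ.
−0.218·log₂(0.218) = 0.4791
−0.179·log₂(0.179) = 0.4443
−0.135·log₂(0.135) = 0.3900
−0.249·log₂(0.249) = 0.4994
−0.219·log₂(0.219) = 0.4798
Sum ≈ 2.2926 → 2.2926 bits.

2.2926 bits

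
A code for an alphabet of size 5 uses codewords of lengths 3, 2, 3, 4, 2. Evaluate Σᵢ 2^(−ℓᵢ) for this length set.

0.8125

With common denominator 2^4 = 16: Σ 2^(−ℓᵢ) = 2/16 + 4/16 + 2/16 + 1/16 + 4/16 = 13/16 = 0.8125.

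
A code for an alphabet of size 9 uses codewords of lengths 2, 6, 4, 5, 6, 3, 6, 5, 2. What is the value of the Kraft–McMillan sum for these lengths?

0.796875

With common denominator 2^6 = 64: Σ 2^(−ℓᵢ) = 16/64 + 1/64 + 4/64 + 2/64 + 1/64 + 8/64 + 1/64 + 2/64 + 16/64 = 51/64 = 0.796875.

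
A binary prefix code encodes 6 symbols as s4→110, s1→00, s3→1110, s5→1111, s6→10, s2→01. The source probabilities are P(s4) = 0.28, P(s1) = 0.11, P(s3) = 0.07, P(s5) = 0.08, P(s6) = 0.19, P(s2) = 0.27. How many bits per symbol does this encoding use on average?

L̄ = Σ pᵢ·ℓᵢ = 0.28·3 + 0.11·2 + 0.07·4 + 0.08·4 + 0.19·2 + 0.27·2 = 2.58 bits/symbol.

2.58 bits/symbol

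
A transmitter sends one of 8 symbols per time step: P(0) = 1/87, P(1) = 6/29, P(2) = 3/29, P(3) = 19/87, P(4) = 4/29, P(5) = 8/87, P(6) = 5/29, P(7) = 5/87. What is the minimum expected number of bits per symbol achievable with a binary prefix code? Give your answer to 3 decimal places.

2.805 bits/symbol

Repeatedly combine the two least-probable nodes; the expected code length is the sum of the merged weights.
merge 1/87 + 5/87 → 2/29
merge 2/29 + 8/87 → 14/87
merge 3/29 + 4/29 → 7/29
merge 14/87 + 5/29 → 1/3
merge 6/29 + 19/87 → 37/87
merge 7/29 + 1/3 → 50/87
merge 37/87 + 50/87 → 1
L = 2/29 + 14/87 + 7/29 + 1/3 + 37/87 + 50/87 + 1 = 244/87 ≈ 2.805 bits/symbol.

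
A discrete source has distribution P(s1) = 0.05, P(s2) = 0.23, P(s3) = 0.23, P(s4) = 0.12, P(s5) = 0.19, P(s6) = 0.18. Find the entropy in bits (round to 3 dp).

H = −Σ pᵢ log₂ pᵢ.
−0.05·log₂(0.05) = 0.2161
−0.23·log₂(0.23) = 0.4877
−0.23·log₂(0.23) = 0.4877
−0.12·log₂(0.12) = 0.3671
−0.19·log₂(0.19) = 0.4552
−0.18·log₂(0.18) = 0.4453
Sum ≈ 2.4590 → 2.459 bits.

2.459 bits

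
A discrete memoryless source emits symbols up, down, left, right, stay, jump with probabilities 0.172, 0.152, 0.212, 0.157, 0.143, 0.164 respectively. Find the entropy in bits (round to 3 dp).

H = −Σ pᵢ log₂ pᵢ.
−0.172·log₂(0.172) = 0.4368
−0.152·log₂(0.152) = 0.4131
−0.212·log₂(0.212) = 0.4744
−0.157·log₂(0.157) = 0.4194
−0.143·log₂(0.143) = 0.4012
−0.164·log₂(0.164) = 0.4278
Sum ≈ 2.5727 → 2.573 bits.

2.573 bits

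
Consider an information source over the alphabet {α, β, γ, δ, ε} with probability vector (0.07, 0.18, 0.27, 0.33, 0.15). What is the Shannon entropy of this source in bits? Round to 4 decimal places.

2.1623 bits

H = −Σ pᵢ log₂ pᵢ.
−0.07·log₂(0.07) = 0.2686
−0.18·log₂(0.18) = 0.4453
−0.27·log₂(0.27) = 0.5100
−0.33·log₂(0.33) = 0.5278
−0.15·log₂(0.15) = 0.4105
Sum ≈ 2.1623 → 2.1623 bits.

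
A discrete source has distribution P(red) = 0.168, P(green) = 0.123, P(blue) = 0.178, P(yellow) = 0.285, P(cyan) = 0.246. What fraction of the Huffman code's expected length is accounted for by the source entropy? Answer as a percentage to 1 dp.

98.7%

Entropy H = −Σ p log₂ p ≈ 2.2613 bits.
Huffman merges: 123/1000+21/125→291/1000; 89/500+123/500→53/125; 57/200+291/1000→72/125; 53/125+72/125→1. L = 2291/1000 ≈ 2.2910.
Efficiency = H/L = 2.2613/2.2910 = 98.7%.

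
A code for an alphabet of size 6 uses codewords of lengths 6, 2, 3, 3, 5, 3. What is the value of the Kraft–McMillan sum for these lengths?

0.671875

With common denominator 2^6 = 64: Σ 2^(−ℓᵢ) = 1/64 + 16/64 + 8/64 + 8/64 + 2/64 + 8/64 = 43/64 = 0.671875.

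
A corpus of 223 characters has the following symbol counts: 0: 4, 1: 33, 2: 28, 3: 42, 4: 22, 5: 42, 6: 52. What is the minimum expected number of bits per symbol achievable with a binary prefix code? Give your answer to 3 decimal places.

Probabilities are the counts divided by 223.
Repeatedly combine the two least-probable nodes; the expected code length is the sum of the merged weights.
merge 4/223 + 22/223 → 26/223
merge 26/223 + 28/223 → 54/223
merge 33/223 + 42/223 → 75/223
merge 42/223 + 52/223 → 94/223
merge 54/223 + 75/223 → 129/223
merge 94/223 + 129/223 → 1
L = 26/223 + 54/223 + 75/223 + 94/223 + 129/223 + 1 = 601/223 ≈ 2.695 bits/symbol.

2.695 bits/symbol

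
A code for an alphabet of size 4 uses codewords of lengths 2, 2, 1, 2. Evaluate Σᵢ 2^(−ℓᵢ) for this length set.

1.25

With common denominator 2^2 = 4: Σ 2^(−ℓᵢ) = 1/4 + 1/4 + 2/4 + 1/4 = 5/4 = 1.25.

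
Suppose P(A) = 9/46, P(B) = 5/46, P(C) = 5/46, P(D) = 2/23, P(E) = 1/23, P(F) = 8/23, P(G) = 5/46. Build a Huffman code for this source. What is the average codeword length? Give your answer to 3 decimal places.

2.587 bits/symbol

Repeatedly combine the two least-probable nodes; the expected code length is the sum of the merged weights.
merge 1/23 + 2/23 → 3/23
merge 5/46 + 5/46 → 5/23
merge 5/46 + 3/23 → 11/46
merge 9/46 + 5/23 → 19/46
merge 11/46 + 8/23 → 27/46
merge 19/46 + 27/46 → 1
L = 3/23 + 5/23 + 11/46 + 19/46 + 27/46 + 1 = 119/46 ≈ 2.587 bits/symbol.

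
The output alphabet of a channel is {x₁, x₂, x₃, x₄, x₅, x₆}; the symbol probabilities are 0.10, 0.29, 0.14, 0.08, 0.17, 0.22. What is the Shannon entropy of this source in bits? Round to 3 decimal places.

2.454 bits

H = −Σ pᵢ log₂ pᵢ.
−0.10·log₂(0.10) = 0.3322
−0.29·log₂(0.29) = 0.5179
−0.14·log₂(0.14) = 0.3971
−0.08·log₂(0.08) = 0.2915
−0.17·log₂(0.17) = 0.4346
−0.22·log₂(0.22) = 0.4806
Sum ≈ 2.4539 → 2.454 bits.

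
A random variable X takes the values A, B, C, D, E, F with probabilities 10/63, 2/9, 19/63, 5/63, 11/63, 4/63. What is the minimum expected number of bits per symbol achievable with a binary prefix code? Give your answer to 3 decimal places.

2.444 bits/symbol

Repeatedly combine the two least-probable nodes; the expected code length is the sum of the merged weights.
merge 4/63 + 5/63 → 1/7
merge 1/7 + 10/63 → 19/63
merge 11/63 + 2/9 → 25/63
merge 19/63 + 19/63 → 38/63
merge 25/63 + 38/63 → 1
L = 1/7 + 19/63 + 25/63 + 38/63 + 1 = 22/9 ≈ 2.444 bits/symbol.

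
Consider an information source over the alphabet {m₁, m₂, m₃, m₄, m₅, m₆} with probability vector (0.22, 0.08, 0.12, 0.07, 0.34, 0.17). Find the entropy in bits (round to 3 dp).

2.371 bits

H = −Σ pᵢ log₂ pᵢ.
−0.22·log₂(0.22) = 0.4806
−0.08·log₂(0.08) = 0.2915
−0.12·log₂(0.12) = 0.3671
−0.07·log₂(0.07) = 0.2686
−0.34·log₂(0.34) = 0.5292
−0.17·log₂(0.17) = 0.4346
Sum ≈ 2.3715 → 2.371 bits.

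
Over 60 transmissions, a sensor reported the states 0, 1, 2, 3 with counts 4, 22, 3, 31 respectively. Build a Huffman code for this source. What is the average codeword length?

Probabilities are the counts divided by 60.
Repeatedly combine the two least-probable nodes; the expected code length is the sum of the merged weights.
merge 1/20 + 1/15 → 7/60
merge 7/60 + 11/30 → 29/60
merge 29/60 + 31/60 → 1
L = 7/60 + 29/60 + 1 = 8/5 = 1.6 bits/symbol.

1.6 bits/symbol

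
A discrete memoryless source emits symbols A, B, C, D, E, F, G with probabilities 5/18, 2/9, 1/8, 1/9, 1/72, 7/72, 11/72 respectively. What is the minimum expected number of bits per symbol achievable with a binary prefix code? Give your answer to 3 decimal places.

2.611 bits/symbol

Repeatedly combine the two least-probable nodes; the expected code length is the sum of the merged weights.
merge 1/72 + 7/72 → 1/9
merge 1/9 + 1/9 → 2/9
merge 1/8 + 11/72 → 5/18
merge 2/9 + 2/9 → 4/9
merge 5/18 + 5/18 → 5/9
merge 4/9 + 5/9 → 1
L = 1/9 + 2/9 + 5/18 + 4/9 + 5/9 + 1 = 47/18 ≈ 2.611 bits/symbol.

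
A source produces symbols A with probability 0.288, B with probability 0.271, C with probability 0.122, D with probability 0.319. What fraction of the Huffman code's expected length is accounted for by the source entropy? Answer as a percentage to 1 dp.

96.2%

Entropy H = −Σ p log₂ p ≈ 1.9238 bits.
Huffman merges: 61/500+271/1000→393/1000; 36/125+319/1000→607/1000; 393/1000+607/1000→1. L = 2 ≈ 2.0000.
Efficiency = H/L = 1.9238/2.0000 = 96.2%.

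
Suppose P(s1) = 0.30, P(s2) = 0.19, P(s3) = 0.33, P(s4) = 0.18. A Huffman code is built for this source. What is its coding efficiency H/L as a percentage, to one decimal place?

Entropy H = −Σ p log₂ p ≈ 1.9494 bits.
Huffman merges: 9/50+19/100→37/100; 3/10+33/100→63/100; 37/100+63/100→1. L = 2 ≈ 2.0000.
Efficiency = H/L = 1.9494/2.0000 = 97.5%.

97.5%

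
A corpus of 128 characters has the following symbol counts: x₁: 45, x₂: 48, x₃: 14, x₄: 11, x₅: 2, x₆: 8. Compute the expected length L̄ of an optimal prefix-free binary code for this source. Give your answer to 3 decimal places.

Probabilities are the counts divided by 128.
Repeatedly combine the two least-probable nodes; the expected code length is the sum of the merged weights.
merge 1/64 + 1/16 → 5/64
merge 5/64 + 11/128 → 21/128
merge 7/64 + 21/128 → 35/128
merge 35/128 + 45/128 → 5/8
merge 3/8 + 5/8 → 1
L = 5/64 + 21/128 + 35/128 + 5/8 + 1 = 137/64 ≈ 2.141 bits/symbol.

2.141 bits/symbol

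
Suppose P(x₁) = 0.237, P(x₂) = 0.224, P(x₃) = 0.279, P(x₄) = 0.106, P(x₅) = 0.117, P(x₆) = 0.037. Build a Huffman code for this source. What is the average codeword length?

2.403 bits/symbol

Repeatedly combine the two least-probable nodes; the expected code length is the sum of the merged weights.
merge 37/1000 + 53/500 → 143/1000
merge 117/1000 + 143/1000 → 13/50
merge 28/125 + 237/1000 → 461/1000
merge 13/50 + 279/1000 → 539/1000
merge 461/1000 + 539/1000 → 1
L = 143/1000 + 13/50 + 461/1000 + 539/1000 + 1 = 2403/1000 = 2.403 bits/symbol.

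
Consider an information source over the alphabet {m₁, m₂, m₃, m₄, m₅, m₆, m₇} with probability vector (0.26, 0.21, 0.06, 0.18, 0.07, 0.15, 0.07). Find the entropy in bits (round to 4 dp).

2.6146 bits

H = −Σ pᵢ log₂ pᵢ.
−0.26·log₂(0.26) = 0.5053
−0.21·log₂(0.21) = 0.4728
−0.06·log₂(0.06) = 0.2435
−0.18·log₂(0.18) = 0.4453
−0.07·log₂(0.07) = 0.2686
−0.15·log₂(0.15) = 0.4105
−0.07·log₂(0.07) = 0.2686
Sum ≈ 2.6146 → 2.6146 bits.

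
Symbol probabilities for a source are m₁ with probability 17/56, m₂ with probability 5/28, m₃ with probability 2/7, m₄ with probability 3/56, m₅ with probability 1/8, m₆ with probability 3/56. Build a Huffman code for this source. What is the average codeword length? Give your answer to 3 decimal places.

Repeatedly combine the two least-probable nodes; the expected code length is the sum of the merged weights.
merge 3/56 + 3/56 → 3/28
merge 3/28 + 1/8 → 13/56
merge 5/28 + 13/56 → 23/56
merge 2/7 + 17/56 → 33/56
merge 23/56 + 33/56 → 1
L = 3/28 + 13/56 + 23/56 + 33/56 + 1 = 131/56 ≈ 2.339 bits/symbol.

2.339 bits/symbol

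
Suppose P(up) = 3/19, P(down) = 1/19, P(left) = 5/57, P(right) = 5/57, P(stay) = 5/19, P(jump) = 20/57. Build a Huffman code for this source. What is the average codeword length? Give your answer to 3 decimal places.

Repeatedly combine the two least-probable nodes; the expected code length is the sum of the merged weights.
merge 1/19 + 5/57 → 8/57
merge 5/57 + 8/57 → 13/57
merge 3/19 + 13/57 → 22/57
merge 5/19 + 20/57 → 35/57
merge 22/57 + 35/57 → 1
L = 8/57 + 13/57 + 22/57 + 35/57 + 1 = 45/19 ≈ 2.368 bits/symbol.

2.368 bits/symbol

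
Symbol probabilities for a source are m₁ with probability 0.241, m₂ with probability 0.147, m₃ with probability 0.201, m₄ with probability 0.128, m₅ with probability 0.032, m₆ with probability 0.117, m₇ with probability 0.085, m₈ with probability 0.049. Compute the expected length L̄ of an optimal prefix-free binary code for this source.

2.805 bits/symbol

Repeatedly combine the two least-probable nodes; the expected code length is the sum of the merged weights.
merge 4/125 + 49/1000 → 81/1000
merge 81/1000 + 17/200 → 83/500
merge 117/1000 + 16/125 → 49/200
merge 147/1000 + 83/500 → 313/1000
merge 201/1000 + 241/1000 → 221/500
merge 49/200 + 313/1000 → 279/500
merge 221/500 + 279/500 → 1
L = 81/1000 + 83/500 + 49/200 + 313/1000 + 221/500 + 279/500 + 1 = 561/200 = 2.805 bits/symbol.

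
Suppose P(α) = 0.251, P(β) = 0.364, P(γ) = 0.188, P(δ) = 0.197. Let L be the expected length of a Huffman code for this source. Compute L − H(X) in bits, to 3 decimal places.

0.054 bits

Entropy H = −Σ p log₂ p ≈ 1.9463 bits.
Huffman merges: 47/250+197/1000→77/200; 251/1000+91/250→123/200; 77/200+123/200→1. L = 2 ≈ 2.0000.
L − H = 2.0000 − 1.9463 = 0.054 bits.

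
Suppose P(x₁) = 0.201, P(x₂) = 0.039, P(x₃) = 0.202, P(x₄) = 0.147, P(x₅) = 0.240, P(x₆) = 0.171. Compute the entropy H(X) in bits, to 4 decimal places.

2.4504 bits

H = −Σ pᵢ log₂ pᵢ.
−0.201·log₂(0.201) = 0.4653
−0.039·log₂(0.039) = 0.1825
−0.202·log₂(0.202) = 0.4661
−0.147·log₂(0.147) = 0.4066
−0.240·log₂(0.240) = 0.4941
−0.171·log₂(0.171) = 0.4357
Sum ≈ 2.4504 → 2.4504 bits.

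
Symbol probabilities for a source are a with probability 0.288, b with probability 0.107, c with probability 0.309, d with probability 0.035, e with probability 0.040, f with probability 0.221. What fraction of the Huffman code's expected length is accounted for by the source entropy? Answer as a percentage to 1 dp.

98.5%

Entropy H = −Σ p log₂ p ≈ 2.2221 bits.
Huffman merges: 7/200+1/25→3/40; 3/40+107/1000→91/500; 91/500+221/1000→403/1000; 36/125+309/1000→597/1000; 403/1000+597/1000→1. L = 2257/1000 ≈ 2.2570.
Efficiency = H/L = 2.2221/2.2570 = 98.5%.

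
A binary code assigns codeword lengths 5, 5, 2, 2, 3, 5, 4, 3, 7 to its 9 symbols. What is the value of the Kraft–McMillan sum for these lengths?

With common denominator 2^7 = 128: Σ 2^(−ℓᵢ) = 4/128 + 4/128 + 32/128 + 32/128 + 16/128 + 4/128 + 8/128 + 16/128 + 1/128 = 117/128 = 0.9140625.

0.9140625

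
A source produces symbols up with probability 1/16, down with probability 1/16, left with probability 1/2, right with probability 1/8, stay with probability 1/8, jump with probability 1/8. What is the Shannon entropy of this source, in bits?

2.125 bits

Each probability is a power of 1/2, so log₂(1/p) is an integer.
H = Σ p·log₂(1/p) = 1/16·4 + 1/16·4 + 1/2·1 + 1/8·3 + 1/8·3 + 1/8·3 = 2.125 bits.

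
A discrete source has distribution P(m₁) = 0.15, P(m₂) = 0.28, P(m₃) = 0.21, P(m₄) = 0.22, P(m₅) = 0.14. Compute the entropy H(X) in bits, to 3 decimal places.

2.275 bits

H = −Σ pᵢ log₂ pᵢ.
−0.15·log₂(0.15) = 0.4105
−0.28·log₂(0.28) = 0.5142
−0.21·log₂(0.21) = 0.4728
−0.22·log₂(0.22) = 0.4806
−0.14·log₂(0.14) = 0.3971
Sum ≈ 2.2753 → 2.275 bits.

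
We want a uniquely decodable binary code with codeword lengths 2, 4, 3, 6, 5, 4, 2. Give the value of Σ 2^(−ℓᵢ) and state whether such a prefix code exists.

0.796875; yes

With common denominator 2^6 = 64: Σ 2^(−ℓᵢ) = 16/64 + 4/64 + 8/64 + 1/64 + 2/64 + 4/64 + 16/64 = 51/64 = 0.796875.
Kraft's inequality requires Σ ≤ 1; here Σ = 0.796875 ≤ 1, so such a prefix code exists.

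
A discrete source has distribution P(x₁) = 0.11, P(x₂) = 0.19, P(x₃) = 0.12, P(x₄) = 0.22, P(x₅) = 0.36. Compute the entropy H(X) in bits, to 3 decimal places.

H = −Σ pᵢ log₂ pᵢ.
−0.11·log₂(0.11) = 0.3503
−0.19·log₂(0.19) = 0.4552
−0.12·log₂(0.12) = 0.3671
−0.22·log₂(0.22) = 0.4806
−0.36·log₂(0.36) = 0.5306
Sum ≈ 2.1838 → 2.184 bits.

2.184 bits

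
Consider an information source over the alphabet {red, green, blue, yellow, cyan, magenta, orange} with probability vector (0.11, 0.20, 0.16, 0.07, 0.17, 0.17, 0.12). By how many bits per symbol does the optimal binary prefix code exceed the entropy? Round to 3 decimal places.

Entropy H = −Σ p log₂ p ≈ 2.7425 bits.
Huffman merges: 7/100+11/100→9/50; 3/25+4/25→7/25; 17/100+17/100→17/50; 9/50+1/5→19/50; 7/25+17/50→31/50; 19/50+31/50→1. L = 14/5 ≈ 2.8000.
L − H = 2.8000 − 2.7425 = 0.058 bits.

0.058 bits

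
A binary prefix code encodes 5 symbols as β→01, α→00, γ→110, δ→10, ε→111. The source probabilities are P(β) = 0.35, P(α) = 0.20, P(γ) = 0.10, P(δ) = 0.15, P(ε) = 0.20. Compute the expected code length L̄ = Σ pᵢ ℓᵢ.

L̄ = Σ pᵢ·ℓᵢ = 0.35·2 + 0.20·2 + 0.10·3 + 0.15·2 + 0.20·3 = 2.3 bits/symbol.

2.3 bits/symbol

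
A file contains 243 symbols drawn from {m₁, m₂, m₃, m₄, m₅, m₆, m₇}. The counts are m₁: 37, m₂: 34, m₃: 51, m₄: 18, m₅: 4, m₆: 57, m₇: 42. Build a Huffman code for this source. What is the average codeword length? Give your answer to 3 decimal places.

Probabilities are the counts divided by 243.
Repeatedly combine the two least-probable nodes; the expected code length is the sum of the merged weights.
merge 4/243 + 2/27 → 22/243
merge 22/243 + 34/243 → 56/243
merge 37/243 + 14/81 → 79/243
merge 17/81 + 56/243 → 107/243
merge 19/81 + 79/243 → 136/243
merge 107/243 + 136/243 → 1
L = 22/243 + 56/243 + 79/243 + 107/243 + 136/243 + 1 = 643/243 ≈ 2.646 bits/symbol.

2.646 bits/symbol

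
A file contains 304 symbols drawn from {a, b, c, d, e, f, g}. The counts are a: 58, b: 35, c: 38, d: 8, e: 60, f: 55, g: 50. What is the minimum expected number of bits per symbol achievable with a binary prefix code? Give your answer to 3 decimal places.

Probabilities are the counts divided by 304.
Repeatedly combine the two least-probable nodes; the expected code length is the sum of the merged weights.
merge 1/38 + 35/304 → 43/304
merge 1/8 + 43/304 → 81/304
merge 25/152 + 55/304 → 105/304
merge 29/152 + 15/76 → 59/152
merge 81/304 + 105/304 → 93/152
merge 59/152 + 93/152 → 1
L = 43/304 + 81/304 + 105/304 + 59/152 + 93/152 + 1 = 837/304 ≈ 2.753 bits/symbol.

2.753 bits/symbol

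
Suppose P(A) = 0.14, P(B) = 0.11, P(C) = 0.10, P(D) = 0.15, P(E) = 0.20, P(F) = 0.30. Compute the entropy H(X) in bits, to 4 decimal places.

H = −Σ pᵢ log₂ pᵢ.
−0.14·log₂(0.14) = 0.3971
−0.11·log₂(0.11) = 0.3503
−0.10·log₂(0.10) = 0.3322
−0.15·log₂(0.15) = 0.4105
−0.20·log₂(0.20) = 0.4644
−0.30·log₂(0.30) = 0.5211
Sum ≈ 2.4756 → 2.4756 bits.

2.4756 bits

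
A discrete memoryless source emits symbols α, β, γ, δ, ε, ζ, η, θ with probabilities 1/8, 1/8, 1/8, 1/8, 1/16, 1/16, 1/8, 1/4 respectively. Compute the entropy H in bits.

2.875 bits

Each probability is a power of 1/2, so log₂(1/p) is an integer.
H = Σ p·log₂(1/p) = 1/8·3 + 1/8·3 + 1/8·3 + 1/8·3 + 1/16·4 + 1/16·4 + 1/8·3 + 1/4·2 = 2.875 bits.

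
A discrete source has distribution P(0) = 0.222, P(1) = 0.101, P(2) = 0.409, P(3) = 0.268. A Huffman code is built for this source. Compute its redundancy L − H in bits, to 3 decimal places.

Entropy H = −Σ p log₂ p ≈ 1.8528 bits.
Huffman merges: 101/1000+111/500→323/1000; 67/250+323/1000→591/1000; 409/1000+591/1000→1. L = 957/500 ≈ 1.9140.
L − H = 1.9140 − 1.8528 = 0.061 bits.

0.061 bits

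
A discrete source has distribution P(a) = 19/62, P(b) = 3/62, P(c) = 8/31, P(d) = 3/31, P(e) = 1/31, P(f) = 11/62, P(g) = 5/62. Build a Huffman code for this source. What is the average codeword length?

Repeatedly combine the two least-probable nodes; the expected code length is the sum of the merged weights.
merge 1/31 + 3/62 → 5/62
merge 5/62 + 5/62 → 5/31
merge 3/31 + 5/31 → 8/31
merge 11/62 + 8/31 → 27/62
merge 8/31 + 19/62 → 35/62
merge 27/62 + 35/62 → 1
L = 5/62 + 5/31 + 8/31 + 27/62 + 35/62 + 1 = 5/2 = 2.5 bits/symbol.

2.5 bits/symbol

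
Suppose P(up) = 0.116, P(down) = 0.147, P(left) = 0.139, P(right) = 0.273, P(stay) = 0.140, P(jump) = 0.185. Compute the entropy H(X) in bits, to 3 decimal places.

H = −Σ pᵢ log₂ pᵢ.
−0.116·log₂(0.116) = 0.3605
−0.147·log₂(0.147) = 0.4066
−0.139·log₂(0.139) = 0.3957
−0.273·log₂(0.273) = 0.5113
−0.140·log₂(0.140) = 0.3971
−0.185·log₂(0.185) = 0.4504
Sum ≈ 2.5216 → 2.522 bits.

2.522 bits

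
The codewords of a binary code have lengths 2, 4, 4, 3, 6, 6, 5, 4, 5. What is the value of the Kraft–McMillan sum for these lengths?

0.65625

With common denominator 2^6 = 64: Σ 2^(−ℓᵢ) = 16/64 + 4/64 + 4/64 + 8/64 + 1/64 + 1/64 + 2/64 + 4/64 + 2/64 = 42/64 = 0.65625.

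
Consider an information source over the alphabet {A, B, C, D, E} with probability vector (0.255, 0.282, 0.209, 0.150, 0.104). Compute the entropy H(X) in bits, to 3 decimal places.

2.240 bits

H = −Σ pᵢ log₂ pᵢ.
−0.255·log₂(0.255) = 0.5027
−0.282·log₂(0.282) = 0.5150
−0.209·log₂(0.209) = 0.4720
−0.150·log₂(0.150) = 0.4105
−0.104·log₂(0.104) = 0.3396
Sum ≈ 2.2399 → 2.240 bits.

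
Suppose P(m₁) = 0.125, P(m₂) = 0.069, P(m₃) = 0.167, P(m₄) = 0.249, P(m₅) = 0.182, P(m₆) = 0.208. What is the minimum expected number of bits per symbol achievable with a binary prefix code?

2.543 bits/symbol

Repeatedly combine the two least-probable nodes; the expected code length is the sum of the merged weights.
merge 69/1000 + 1/8 → 97/500
merge 167/1000 + 91/500 → 349/1000
merge 97/500 + 26/125 → 201/500
merge 249/1000 + 349/1000 → 299/500
merge 201/500 + 299/500 → 1
L = 97/500 + 349/1000 + 201/500 + 299/500 + 1 = 2543/1000 = 2.543 bits/symbol.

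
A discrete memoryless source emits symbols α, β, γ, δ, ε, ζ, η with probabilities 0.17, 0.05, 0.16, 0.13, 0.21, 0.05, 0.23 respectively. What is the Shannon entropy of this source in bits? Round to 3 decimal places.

H = −Σ pᵢ log₂ pᵢ.
−0.17·log₂(0.17) = 0.4346
−0.05·log₂(0.05) = 0.2161
−0.16·log₂(0.16) = 0.4230
−0.13·log₂(0.13) = 0.3826
−0.21·log₂(0.21) = 0.4728
−0.05·log₂(0.05) = 0.2161
−0.23·log₂(0.23) = 0.4877
Sum ≈ 2.6329 → 2.633 bits.

2.633 bits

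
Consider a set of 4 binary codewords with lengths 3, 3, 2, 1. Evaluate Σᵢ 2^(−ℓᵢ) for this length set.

With common denominator 2^3 = 8: Σ 2^(−ℓᵢ) = 1/8 + 1/8 + 2/8 + 4/8 = 8/8 = 1.

1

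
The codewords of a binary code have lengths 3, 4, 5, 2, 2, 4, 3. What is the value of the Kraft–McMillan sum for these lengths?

With common denominator 2^5 = 32: Σ 2^(−ℓᵢ) = 4/32 + 2/32 + 1/32 + 8/32 + 8/32 + 2/32 + 4/32 = 29/32 = 0.90625.

0.90625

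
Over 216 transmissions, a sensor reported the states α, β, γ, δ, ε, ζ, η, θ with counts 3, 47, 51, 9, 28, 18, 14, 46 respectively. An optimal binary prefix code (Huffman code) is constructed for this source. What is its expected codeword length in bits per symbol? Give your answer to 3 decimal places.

Probabilities are the counts divided by 216.
Repeatedly combine the two least-probable nodes; the expected code length is the sum of the merged weights.
merge 1/72 + 1/24 → 1/18
merge 1/18 + 7/108 → 13/108
merge 1/12 + 13/108 → 11/54
merge 7/54 + 11/54 → 1/3
merge 23/108 + 47/216 → 31/72
merge 17/72 + 1/3 → 41/72
merge 31/72 + 41/72 → 1
L = 1/18 + 13/108 + 11/54 + 1/3 + 31/72 + 41/72 + 1 = 293/108 ≈ 2.713 bits/symbol.

2.713 bits/symbol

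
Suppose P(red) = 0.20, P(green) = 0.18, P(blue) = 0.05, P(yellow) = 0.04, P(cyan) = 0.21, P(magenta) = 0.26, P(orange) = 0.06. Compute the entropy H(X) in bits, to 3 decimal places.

H = −Σ pᵢ log₂ pᵢ.
−0.20·log₂(0.20) = 0.4644
−0.18·log₂(0.18) = 0.4453
−0.05·log₂(0.05) = 0.2161
−0.04·log₂(0.04) = 0.1858
−0.21·log₂(0.21) = 0.4728
−0.26·log₂(0.26) = 0.5053
−0.06·log₂(0.06) = 0.2435
Sum ≈ 2.5332 → 2.533 bits.

2.533 bits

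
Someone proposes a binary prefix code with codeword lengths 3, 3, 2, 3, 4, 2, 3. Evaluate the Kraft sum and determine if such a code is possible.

1.0625; no

With common denominator 2^4 = 16: Σ 2^(−ℓᵢ) = 2/16 + 2/16 + 4/16 + 2/16 + 1/16 + 4/16 + 2/16 = 17/16 = 1.0625.
Kraft's inequality requires Σ ≤ 1; here Σ = 1.0625 > 1, so no such prefix code exists.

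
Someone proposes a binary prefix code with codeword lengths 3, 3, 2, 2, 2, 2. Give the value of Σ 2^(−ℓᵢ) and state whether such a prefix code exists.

1.25; no

With common denominator 2^3 = 8: Σ 2^(−ℓᵢ) = 1/8 + 1/8 + 2/8 + 2/8 + 2/8 + 2/8 = 10/8 = 1.25.
Kraft's inequality requires Σ ≤ 1; here Σ = 1.25 > 1, so no such prefix code exists.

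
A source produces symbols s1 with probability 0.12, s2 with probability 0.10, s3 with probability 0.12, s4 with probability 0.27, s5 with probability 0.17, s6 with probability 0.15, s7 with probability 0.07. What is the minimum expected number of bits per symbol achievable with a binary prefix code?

2.73 bits/symbol

Repeatedly combine the two least-probable nodes; the expected code length is the sum of the merged weights.
merge 7/100 + 1/10 → 17/100
merge 3/25 + 3/25 → 6/25
merge 3/20 + 17/100 → 8/25
merge 17/100 + 6/25 → 41/100
merge 27/100 + 8/25 → 59/100
merge 41/100 + 59/100 → 1
L = 17/100 + 6/25 + 8/25 + 41/100 + 59/100 + 1 = 273/100 = 2.73 bits/symbol.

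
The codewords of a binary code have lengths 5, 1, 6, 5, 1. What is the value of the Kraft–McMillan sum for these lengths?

With common denominator 2^6 = 64: Σ 2^(−ℓᵢ) = 2/64 + 32/64 + 1/64 + 2/64 + 32/64 = 69/64 = 1.078125.

1.078125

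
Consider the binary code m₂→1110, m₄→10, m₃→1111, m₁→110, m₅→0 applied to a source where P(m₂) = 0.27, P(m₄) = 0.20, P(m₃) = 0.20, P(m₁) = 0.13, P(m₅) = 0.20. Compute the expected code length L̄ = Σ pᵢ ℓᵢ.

2.87 bits/symbol

L̄ = Σ pᵢ·ℓᵢ = 0.27·4 + 0.20·2 + 0.20·4 + 0.13·3 + 0.20·1 = 2.87 bits/symbol.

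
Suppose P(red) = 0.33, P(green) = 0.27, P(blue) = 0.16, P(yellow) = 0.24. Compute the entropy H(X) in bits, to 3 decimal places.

1.955 bits

H = −Σ pᵢ log₂ pᵢ.
−0.33·log₂(0.33) = 0.5278
−0.27·log₂(0.27) = 0.5100
−0.16·log₂(0.16) = 0.4230
−0.24·log₂(0.24) = 0.4941
Sum ≈ 1.9550 → 1.955 bits.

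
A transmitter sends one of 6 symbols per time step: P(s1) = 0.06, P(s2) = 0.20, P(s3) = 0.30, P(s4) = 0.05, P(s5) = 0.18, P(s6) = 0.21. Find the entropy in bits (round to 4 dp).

2.3632 bits

H = −Σ pᵢ log₂ pᵢ.
−0.06·log₂(0.06) = 0.2435
−0.20·log₂(0.20) = 0.4644
−0.30·log₂(0.30) = 0.5211
−0.05·log₂(0.05) = 0.2161
−0.18·log₂(0.18) = 0.4453
−0.21·log₂(0.21) = 0.4728
Sum ≈ 2.3632 → 2.3632 bits.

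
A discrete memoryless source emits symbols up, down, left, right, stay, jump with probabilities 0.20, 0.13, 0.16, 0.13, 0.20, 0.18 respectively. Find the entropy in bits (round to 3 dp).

2.562 bits

H = −Σ pᵢ log₂ pᵢ.
−0.20·log₂(0.20) = 0.4644
−0.13·log₂(0.13) = 0.3826
−0.16·log₂(0.16) = 0.4230
−0.13·log₂(0.13) = 0.3826
−0.20·log₂(0.20) = 0.4644
−0.18·log₂(0.18) = 0.4453
Sum ≈ 2.5624 → 2.562 bits.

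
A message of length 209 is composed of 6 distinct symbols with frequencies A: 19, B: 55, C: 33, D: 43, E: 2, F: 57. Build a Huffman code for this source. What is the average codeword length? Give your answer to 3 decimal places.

2.359 bits/symbol

Probabilities are the counts divided by 209.
Repeatedly combine the two least-probable nodes; the expected code length is the sum of the merged weights.
merge 2/209 + 1/11 → 21/209
merge 21/209 + 3/19 → 54/209
merge 43/209 + 54/209 → 97/209
merge 5/19 + 3/11 → 112/209
merge 97/209 + 112/209 → 1
L = 21/209 + 54/209 + 97/209 + 112/209 + 1 = 493/209 ≈ 2.359 bits/symbol.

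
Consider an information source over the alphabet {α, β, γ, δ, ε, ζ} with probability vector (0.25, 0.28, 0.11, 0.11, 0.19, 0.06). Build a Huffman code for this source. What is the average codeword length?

Repeatedly combine the two least-probable nodes; the expected code length is the sum of the merged weights.
merge 3/50 + 11/100 → 17/100
merge 11/100 + 17/100 → 7/25
merge 19/100 + 1/4 → 11/25
merge 7/25 + 7/25 → 14/25
merge 11/25 + 14/25 → 1
L = 17/100 + 7/25 + 11/25 + 14/25 + 1 = 49/20 = 2.45 bits/symbol.

2.45 bits/symbol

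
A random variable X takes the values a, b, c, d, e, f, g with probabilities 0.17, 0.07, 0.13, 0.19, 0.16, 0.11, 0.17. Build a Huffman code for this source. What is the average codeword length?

Repeatedly combine the two least-probable nodes; the expected code length is the sum of the merged weights.
merge 7/100 + 11/100 → 9/50
merge 13/100 + 4/25 → 29/100
merge 17/100 + 17/100 → 17/50
merge 9/50 + 19/100 → 37/100
merge 29/100 + 17/50 → 63/100
merge 37/100 + 63/100 → 1
L = 9/50 + 29/100 + 17/50 + 37/100 + 63/100 + 1 = 281/100 = 2.81 bits/symbol.

2.81 bits/symbol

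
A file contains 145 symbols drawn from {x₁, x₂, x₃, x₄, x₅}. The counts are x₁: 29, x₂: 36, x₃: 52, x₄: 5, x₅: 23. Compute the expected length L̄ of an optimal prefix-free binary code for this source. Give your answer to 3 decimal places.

Probabilities are the counts divided by 145.
Repeatedly combine the two least-probable nodes; the expected code length is the sum of the merged weights.
merge 1/29 + 23/145 → 28/145
merge 28/145 + 1/5 → 57/145
merge 36/145 + 52/145 → 88/145
merge 57/145 + 88/145 → 1
L = 28/145 + 57/145 + 88/145 + 1 = 318/145 ≈ 2.193 bits/symbol.

2.193 bits/symbol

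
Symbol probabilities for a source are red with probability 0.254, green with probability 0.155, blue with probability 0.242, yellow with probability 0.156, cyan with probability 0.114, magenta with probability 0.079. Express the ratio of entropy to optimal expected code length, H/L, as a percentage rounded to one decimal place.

Entropy H = −Σ p log₂ p ≈ 2.4790 bits.
Huffman merges: 79/1000+57/500→193/1000; 31/200+39/250→311/1000; 193/1000+121/500→87/200; 127/500+311/1000→113/200; 87/200+113/200→1. L = 313/125 ≈ 2.5040.
Efficiency = H/L = 2.4790/2.5040 = 99.0%.

99.0%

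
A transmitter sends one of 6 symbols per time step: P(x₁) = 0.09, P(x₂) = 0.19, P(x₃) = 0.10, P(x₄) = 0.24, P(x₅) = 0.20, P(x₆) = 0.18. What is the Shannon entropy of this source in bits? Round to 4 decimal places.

H = −Σ pᵢ log₂ pᵢ.
−0.09·log₂(0.09) = 0.3127
−0.19·log₂(0.19) = 0.4552
−0.10·log₂(0.10) = 0.3322
−0.24·log₂(0.24) = 0.4941
−0.20·log₂(0.20) = 0.4644
−0.18·log₂(0.18) = 0.4453
Sum ≈ 2.5039 → 2.5039 bits.

2.5039 bits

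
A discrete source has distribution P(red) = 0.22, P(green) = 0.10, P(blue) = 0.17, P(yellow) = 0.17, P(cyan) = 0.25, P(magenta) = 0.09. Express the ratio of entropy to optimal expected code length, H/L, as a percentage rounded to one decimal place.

98.6%

Entropy H = −Σ p log₂ p ≈ 2.4946 bits.
Huffman merges: 9/100+1/10→19/100; 17/100+17/100→17/50; 19/100+11/50→41/100; 1/4+17/50→59/100; 41/100+59/100→1. L = 253/100 ≈ 2.5300.
Efficiency = H/L = 2.4946/2.5300 = 98.6%.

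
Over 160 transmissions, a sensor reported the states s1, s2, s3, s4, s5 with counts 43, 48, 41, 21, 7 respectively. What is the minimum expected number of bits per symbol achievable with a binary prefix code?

Probabilities are the counts divided by 160.
Repeatedly combine the two least-probable nodes; the expected code length is the sum of the merged weights.
merge 7/160 + 21/160 → 7/40
merge 7/40 + 41/160 → 69/160
merge 43/160 + 3/10 → 91/160
merge 69/160 + 91/160 → 1
L = 7/40 + 69/160 + 91/160 + 1 = 87/40 = 2.175 bits/symbol.

2.175 bits/symbol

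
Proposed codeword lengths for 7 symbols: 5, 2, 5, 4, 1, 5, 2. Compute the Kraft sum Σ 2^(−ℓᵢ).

With common denominator 2^5 = 32: Σ 2^(−ℓᵢ) = 1/32 + 8/32 + 1/32 + 2/32 + 16/32 + 1/32 + 8/32 = 37/32 = 1.15625.

1.15625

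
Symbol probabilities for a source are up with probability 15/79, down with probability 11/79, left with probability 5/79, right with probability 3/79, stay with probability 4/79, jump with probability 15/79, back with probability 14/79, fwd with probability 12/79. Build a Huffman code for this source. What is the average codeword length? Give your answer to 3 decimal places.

2.861 bits/symbol

Repeatedly combine the two least-probable nodes; the expected code length is the sum of the merged weights.
merge 3/79 + 4/79 → 7/79
merge 5/79 + 7/79 → 12/79
merge 11/79 + 12/79 → 23/79
merge 12/79 + 14/79 → 26/79
merge 15/79 + 15/79 → 30/79
merge 23/79 + 26/79 → 49/79
merge 30/79 + 49/79 → 1
L = 7/79 + 12/79 + 23/79 + 26/79 + 30/79 + 49/79 + 1 = 226/79 ≈ 2.861 bits/symbol.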